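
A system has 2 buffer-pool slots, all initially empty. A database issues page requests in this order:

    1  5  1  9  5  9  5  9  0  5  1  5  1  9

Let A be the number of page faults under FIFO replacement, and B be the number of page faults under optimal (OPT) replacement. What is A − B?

1

Under FIFO: F F . F . . . . F F F . . F → 7 faults.
Under OPT: F F . F . . . . F . F . . F → 6 faults.
A − B = 7 − 6 = 1.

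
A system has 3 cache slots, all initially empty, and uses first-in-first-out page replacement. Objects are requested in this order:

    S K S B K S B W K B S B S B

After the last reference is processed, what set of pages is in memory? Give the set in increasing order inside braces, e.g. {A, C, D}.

{B, S, W}

S → fault, frames [S]
K → fault, frames [S, K]
S → hit
B → fault, frames [S, K, B]
K → hit
S → hit
B → hit
W → fault, evict S, frames [K, B, W]
K → hit
B → hit
S → fault, evict K, frames [B, W, S]
B → hit
S → hit
B → hit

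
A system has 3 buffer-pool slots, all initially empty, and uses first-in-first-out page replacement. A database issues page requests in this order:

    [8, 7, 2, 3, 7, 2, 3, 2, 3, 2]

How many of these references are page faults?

8 -> miss, frames [8]
7 -> miss, frames [8, 7]
2 -> miss, frames [8, 7, 2]
3 -> miss, evict 8, frames [7, 2, 3]
7 -> hit
2 -> hit
3 -> hit
2 -> hit
3 -> hit
2 -> hit
Page faults: 4.

4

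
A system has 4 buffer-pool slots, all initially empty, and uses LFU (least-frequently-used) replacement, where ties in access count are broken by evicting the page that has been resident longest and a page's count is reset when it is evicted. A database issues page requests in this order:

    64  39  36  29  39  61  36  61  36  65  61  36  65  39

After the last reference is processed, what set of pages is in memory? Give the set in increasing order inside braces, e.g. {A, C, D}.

64 -> miss, frames [64]
39 -> miss, frames [64, 39]
36 -> miss, frames [64, 39, 36]
29 -> miss, frames [64, 39, 36, 29]
39 -> hit
61 -> miss, evict 64, frames [39, 36, 29, 61]
36 -> hit
61 -> hit
36 -> hit
65 -> miss, evict 29, frames [39, 36, 61, 65]
61 -> hit
36 -> hit
65 -> hit
39 -> hit

{36, 39, 61, 65}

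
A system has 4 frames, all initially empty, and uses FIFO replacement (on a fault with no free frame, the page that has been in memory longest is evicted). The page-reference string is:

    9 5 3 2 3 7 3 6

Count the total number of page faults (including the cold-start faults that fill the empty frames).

9 → miss, frames (9)
5 → miss, frames (9 5)
3 → miss, frames (9 5 3)
2 → miss, frames (9 5 3 2)
3 → hit
7 → miss, evict 9, frames (5 3 2 7)
3 → hit
6 → miss, evict 5, frames (3 2 7 6)
Page faults: 6.

6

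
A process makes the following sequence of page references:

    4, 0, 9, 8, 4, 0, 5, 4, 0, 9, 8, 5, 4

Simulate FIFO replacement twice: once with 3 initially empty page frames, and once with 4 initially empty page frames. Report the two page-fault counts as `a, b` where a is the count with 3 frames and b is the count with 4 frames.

3 frames: F F F F F F F . . F F . F → 10 faults.
4 frames: F F F F . . F F F F F F F → 11 faults.
11 > 10: adding a frame increased faults — Belady's anomaly.

10, 11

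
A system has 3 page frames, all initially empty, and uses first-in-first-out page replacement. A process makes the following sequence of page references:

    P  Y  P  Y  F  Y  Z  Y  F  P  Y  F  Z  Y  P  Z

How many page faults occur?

P: fault, frames {P}
Y: fault, frames {P,Y}
P: hit
Y: hit
F: fault, frames {P,Y,F}
Y: hit
Z: fault, evict P, frames {Y,F,Z}
Y: hit
F: hit
P: fault, evict Y, frames {F,Z,P}
Y: fault, evict F, frames {Z,P,Y}
F: fault, evict Z, frames {P,Y,F}
Z: fault, evict P, frames {Y,F,Z}
Y: hit
P: fault, evict Y, frames {F,Z,P}
Z: hit
Page faults: 9.

9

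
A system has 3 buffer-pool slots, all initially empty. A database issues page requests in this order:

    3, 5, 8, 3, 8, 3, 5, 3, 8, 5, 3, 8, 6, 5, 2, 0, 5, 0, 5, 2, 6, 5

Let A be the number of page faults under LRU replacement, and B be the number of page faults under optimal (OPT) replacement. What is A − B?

Under LRU: F F F . . . . . . . . . F F F F . . . . F . → 8 faults.
Under OPT: F F F . . . . . . . . . F . F F . . . . F . → 7 faults.
A − B = 8 − 7 = 1.

1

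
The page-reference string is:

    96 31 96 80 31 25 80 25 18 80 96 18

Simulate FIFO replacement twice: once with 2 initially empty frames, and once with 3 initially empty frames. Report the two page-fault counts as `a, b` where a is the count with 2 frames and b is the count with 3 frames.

2 frames: F F . F . F . . F F F F → 8 faults.
3 frames: F F . F . F . . F . F . → 6 faults.
6 < 8: adding a frame reduced faults, as is typical.

8, 6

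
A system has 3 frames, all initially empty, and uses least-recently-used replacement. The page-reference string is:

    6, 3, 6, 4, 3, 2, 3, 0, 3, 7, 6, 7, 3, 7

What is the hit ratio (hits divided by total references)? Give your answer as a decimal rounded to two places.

0.50

6 -> fault, frames {6}
3 -> fault, frames {6,3}
6 -> hit
4 -> fault, frames {3,6,4}
3 -> hit
2 -> fault, evict 6, frames {4,3,2}
3 -> hit
0 -> fault, evict 4, frames {2,3,0}
3 -> hit
7 -> fault, evict 2, frames {0,3,7}
6 -> fault, evict 0, frames {3,7,6}
7 -> hit
3 -> hit
7 -> hit
Hits: 7 of 14 references → 7/14 = 0.5000.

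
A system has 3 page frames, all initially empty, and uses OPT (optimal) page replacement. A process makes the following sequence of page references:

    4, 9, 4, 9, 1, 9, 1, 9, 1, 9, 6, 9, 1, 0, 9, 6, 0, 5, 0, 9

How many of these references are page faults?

6

4 -> miss, frames {4}
9 -> miss, frames {4,9}
4 -> hit
9 -> hit
1 -> miss, frames {4,9,1}
9 -> hit
1 -> hit
9 -> hit
1 -> hit
9 -> hit
6 -> miss, evict 4, frames {9,1,6}
9 -> hit
1 -> hit
0 -> miss, evict 1, frames {9,6,0}
9 -> hit
6 -> hit
0 -> hit
5 -> miss, evict 6, frames {9,0,5}
0 -> hit
9 -> hit
Page faults: 6.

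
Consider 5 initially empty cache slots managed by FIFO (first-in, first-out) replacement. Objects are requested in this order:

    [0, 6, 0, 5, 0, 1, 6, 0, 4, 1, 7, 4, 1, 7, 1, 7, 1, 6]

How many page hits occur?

0: fault, frames [0]
6: fault, frames [0, 6]
0: hit
5: fault, frames [0, 6, 5]
0: hit
1: fault, frames [0, 6, 5, 1]
6: hit
0: hit
4: fault, frames [0, 6, 5, 1, 4]
1: hit
7: fault, evict 0, frames [6, 5, 1, 4, 7]
4: hit
1: hit
7: hit
1: hit
7: hit
1: hit
6: hit
Hits: 12.

12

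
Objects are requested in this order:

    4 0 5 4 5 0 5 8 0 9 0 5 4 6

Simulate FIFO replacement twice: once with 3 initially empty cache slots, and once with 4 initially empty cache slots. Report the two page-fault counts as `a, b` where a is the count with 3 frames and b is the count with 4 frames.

9, 7

3 frames: F F F . . . . F . F F F F F → 9 faults.
4 frames: F F F . . . . F . F . . F F → 7 faults.
7 < 9: adding a frame reduced faults, as is typical.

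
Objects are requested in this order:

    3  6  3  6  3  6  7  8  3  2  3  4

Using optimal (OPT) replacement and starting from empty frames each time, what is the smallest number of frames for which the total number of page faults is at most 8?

2

f=1: 12 faults
f=2: 6 faults
f=3: 6 faults
f=4: 6 faults
f=5: 6 faults
f=6: 6 faults
Smallest f with faults ≤ 8 is 2.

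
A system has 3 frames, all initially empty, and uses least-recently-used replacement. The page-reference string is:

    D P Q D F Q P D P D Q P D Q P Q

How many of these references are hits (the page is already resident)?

10

D: miss, frames [D]
P: miss, frames [D, P]
Q: miss, frames [D, P, Q]
D: hit
F: miss, evict P, frames [Q, D, F]
Q: hit
P: miss, evict D, frames [F, Q, P]
D: miss, evict F, frames [Q, P, D]
P: hit
D: hit
Q: hit
P: hit
D: hit
Q: hit
P: hit
Q: hit
Hits: 10.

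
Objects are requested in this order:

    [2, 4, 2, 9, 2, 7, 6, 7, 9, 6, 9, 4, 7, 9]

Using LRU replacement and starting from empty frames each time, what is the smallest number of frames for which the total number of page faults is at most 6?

f=1: 14 faults
f=2: 10 faults
f=3: 8 faults
f=4: 6 faults
f=5: 5 faults
Smallest f with faults ≤ 6 is 4.

4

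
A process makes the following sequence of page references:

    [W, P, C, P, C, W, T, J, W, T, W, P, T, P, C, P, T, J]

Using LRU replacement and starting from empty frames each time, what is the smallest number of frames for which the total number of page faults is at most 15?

f=1: 18 faults
f=2: 13 faults
f=3: 8 faults
f=4: 8 faults
f=5: 5 faults
Smallest f with faults ≤ 15 is 2.

2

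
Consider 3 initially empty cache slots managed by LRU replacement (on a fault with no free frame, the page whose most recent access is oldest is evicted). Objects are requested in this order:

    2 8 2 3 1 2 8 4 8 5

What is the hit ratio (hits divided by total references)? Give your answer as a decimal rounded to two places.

2 -> fault, frames (2)
8 -> fault, frames (2 8)
2 -> hit
3 -> fault, frames (8 2 3)
1 -> fault, evict 8, frames (2 3 1)
2 -> hit
8 -> fault, evict 3, frames (1 2 8)
4 -> fault, evict 1, frames (2 8 4)
8 -> hit
5 -> fault, evict 2, frames (4 8 5)
Hits: 3 of 10 references → 3/10 = 0.3000.

0.30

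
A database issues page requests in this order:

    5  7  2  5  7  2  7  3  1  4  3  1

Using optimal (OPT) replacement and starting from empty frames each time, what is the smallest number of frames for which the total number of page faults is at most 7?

f=1: 12 faults
f=2: 8 faults
f=3: 6 faults
f=4: 6 faults
f=5: 6 faults
f=6: 6 faults
Smallest f with faults ≤ 7 is 3.

3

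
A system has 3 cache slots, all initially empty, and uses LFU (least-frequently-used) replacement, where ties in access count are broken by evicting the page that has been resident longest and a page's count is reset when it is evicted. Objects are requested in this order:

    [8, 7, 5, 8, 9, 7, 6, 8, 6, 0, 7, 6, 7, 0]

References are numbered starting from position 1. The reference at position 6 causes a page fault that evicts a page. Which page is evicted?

pos 1: 8 -> miss, frames {8}
pos 2: 7 -> miss, frames {8,7}
pos 3: 5 -> miss, frames {8,7,5}
pos 4: 8 -> hit
pos 5: 9 -> miss, evict 7, frames {8,5,9}
pos 6: 7 -> miss, evict 5, frames {8,9,7}
At position 6, page 5 is evicted.

5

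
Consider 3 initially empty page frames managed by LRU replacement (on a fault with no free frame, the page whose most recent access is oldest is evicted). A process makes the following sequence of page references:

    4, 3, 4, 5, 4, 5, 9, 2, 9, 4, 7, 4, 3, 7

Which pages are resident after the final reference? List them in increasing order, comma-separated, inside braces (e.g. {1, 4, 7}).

4 -> fault, frames (4)
3 -> fault, frames (4 3)
4 -> hit
5 -> fault, frames (3 4 5)
4 -> hit
5 -> hit
9 -> fault, evict 3, frames (4 5 9)
2 -> fault, evict 4, frames (5 9 2)
9 -> hit
4 -> fault, evict 5, frames (2 9 4)
7 -> fault, evict 2, frames (9 4 7)
4 -> hit
3 -> fault, evict 9, frames (7 4 3)
7 -> hit

{3, 4, 7}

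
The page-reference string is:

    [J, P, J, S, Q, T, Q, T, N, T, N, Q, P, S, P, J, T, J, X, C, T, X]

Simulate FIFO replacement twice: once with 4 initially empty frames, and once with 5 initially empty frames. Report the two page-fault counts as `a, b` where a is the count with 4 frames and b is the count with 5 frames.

12, 9

4 frames: F F . F F F . . F . . . F F . F F . F F . . → 12 faults.
5 frames: F F . F F F . . F . . . . . . F . . F F . . → 9 faults.
9 < 12: adding a frame reduced faults, as is typical.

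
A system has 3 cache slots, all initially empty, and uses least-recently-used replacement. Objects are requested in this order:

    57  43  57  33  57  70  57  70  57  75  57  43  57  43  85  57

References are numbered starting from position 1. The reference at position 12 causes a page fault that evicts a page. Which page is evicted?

pos 1: 57 -> fault, frames {57}
pos 2: 43 -> fault, frames {57,43}
pos 3: 57 -> hit
pos 4: 33 -> fault, frames {43,57,33}
pos 5: 57 -> hit
pos 6: 70 -> fault, evict 43, frames {33,57,70}
pos 7: 57 -> hit
pos 8: 70 -> hit
pos 9: 57 -> hit
pos 10: 75 -> fault, evict 33, frames {70,57,75}
pos 11: 57 -> hit
pos 12: 43 -> fault, evict 70, frames {75,57,43}
At position 12, page 70 is evicted.

70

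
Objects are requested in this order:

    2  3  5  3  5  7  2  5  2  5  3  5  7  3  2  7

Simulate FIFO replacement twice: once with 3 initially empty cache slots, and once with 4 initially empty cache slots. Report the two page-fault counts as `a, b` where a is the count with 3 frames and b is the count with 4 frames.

3 frames: F F F . . F F . . . F F F . F . → 9 faults.
4 frames: F F F . . F . . . . . . . . . . → 4 faults.
4 < 9: adding a frame reduced faults, as is typical.

9, 4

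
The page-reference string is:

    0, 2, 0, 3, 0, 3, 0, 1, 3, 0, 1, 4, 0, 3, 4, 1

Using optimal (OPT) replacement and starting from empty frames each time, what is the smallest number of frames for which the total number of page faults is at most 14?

f=1: 16 faults
f=2: 8 faults
f=3: 6 faults
f=4: 5 faults
f=5: 5 faults
Smallest f with faults ≤ 14 is 2.

2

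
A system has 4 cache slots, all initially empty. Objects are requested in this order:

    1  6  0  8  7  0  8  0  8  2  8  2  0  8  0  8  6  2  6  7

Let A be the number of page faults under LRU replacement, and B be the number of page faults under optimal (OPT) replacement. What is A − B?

Under LRU: F F F F F . . . . F . . . . . . F . . F → 8 faults.
Under OPT: F F F F F . . . . F . . . . . . . . . F → 7 faults.
A − B = 8 − 7 = 1.

1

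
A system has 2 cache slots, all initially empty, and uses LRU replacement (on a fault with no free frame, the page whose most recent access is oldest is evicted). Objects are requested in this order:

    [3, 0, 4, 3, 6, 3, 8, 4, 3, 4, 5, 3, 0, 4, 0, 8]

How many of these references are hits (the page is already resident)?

3: fault, frames {3}
0: fault, frames {3,0}
4: fault, evict 3, frames {0,4}
3: fault, evict 0, frames {4,3}
6: fault, evict 4, frames {3,6}
3: hit
8: fault, evict 6, frames {3,8}
4: fault, evict 3, frames {8,4}
3: fault, evict 8, frames {4,3}
4: hit
5: fault, evict 3, frames {4,5}
3: fault, evict 4, frames {5,3}
0: fault, evict 5, frames {3,0}
4: fault, evict 3, frames {0,4}
0: hit
8: fault, evict 4, frames {0,8}
Hits: 3.

3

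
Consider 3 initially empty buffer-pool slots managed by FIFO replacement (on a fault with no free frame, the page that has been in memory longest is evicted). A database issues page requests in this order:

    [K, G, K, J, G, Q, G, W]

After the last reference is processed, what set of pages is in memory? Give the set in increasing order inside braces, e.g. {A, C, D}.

{J, Q, W}

K → fault, frames [K]
G → fault, frames [K, G]
K → hit
J → fault, frames [K, G, J]
G → hit
Q → fault, evict K, frames [G, J, Q]
G → hit
W → fault, evict G, frames [J, Q, W]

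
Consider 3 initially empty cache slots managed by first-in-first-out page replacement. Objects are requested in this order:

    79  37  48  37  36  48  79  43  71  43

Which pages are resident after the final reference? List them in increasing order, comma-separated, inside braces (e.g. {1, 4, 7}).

{43, 71, 79}

79 -> miss, frames [79]
37 -> miss, frames [79, 37]
48 -> miss, frames [79, 37, 48]
37 -> hit
36 -> miss, evict 79, frames [37, 48, 36]
48 -> hit
79 -> miss, evict 37, frames [48, 36, 79]
43 -> miss, evict 48, frames [36, 79, 43]
71 -> miss, evict 36, frames [79, 43, 71]
43 -> hit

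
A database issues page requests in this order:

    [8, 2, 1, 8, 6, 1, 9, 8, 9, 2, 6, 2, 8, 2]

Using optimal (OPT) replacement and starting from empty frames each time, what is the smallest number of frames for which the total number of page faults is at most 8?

3

f=1: 14 faults
f=2: 9 faults
f=3: 6 faults
f=4: 5 faults
f=5: 5 faults
Smallest f with faults ≤ 8 is 3.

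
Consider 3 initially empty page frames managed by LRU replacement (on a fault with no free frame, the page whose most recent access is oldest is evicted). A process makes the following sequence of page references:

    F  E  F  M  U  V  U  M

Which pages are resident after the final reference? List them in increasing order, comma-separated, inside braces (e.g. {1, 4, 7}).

{M, U, V}

F -> fault, frames {F}
E -> fault, frames {F,E}
F -> hit
M -> fault, frames {E,F,M}
U -> fault, evict E, frames {F,M,U}
V -> fault, evict F, frames {M,U,V}
U -> hit
M -> hit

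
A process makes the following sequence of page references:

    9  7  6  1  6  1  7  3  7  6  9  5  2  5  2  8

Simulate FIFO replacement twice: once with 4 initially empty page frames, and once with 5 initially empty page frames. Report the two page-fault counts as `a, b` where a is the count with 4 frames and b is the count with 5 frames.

9, 8

4 frames: F F F F . . . F . . F F F . . F → 9 faults.
5 frames: F F F F . . . F . . . F F . . F → 8 faults.
8 < 9: adding a frame reduced faults, as is typical.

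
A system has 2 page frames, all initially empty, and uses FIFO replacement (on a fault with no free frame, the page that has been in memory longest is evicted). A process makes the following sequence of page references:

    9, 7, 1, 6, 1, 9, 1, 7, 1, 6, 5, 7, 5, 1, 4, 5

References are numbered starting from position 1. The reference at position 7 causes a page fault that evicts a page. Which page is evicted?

6

pos 1: 9 -> fault, frames [9]
pos 2: 7 -> fault, frames [9, 7]
pos 3: 1 -> fault, evict 9, frames [7, 1]
pos 4: 6 -> fault, evict 7, frames [1, 6]
pos 5: 1 -> hit
pos 6: 9 -> fault, evict 1, frames [6, 9]
pos 7: 1 -> fault, evict 6, frames [9, 1]
At position 7, page 6 is evicted.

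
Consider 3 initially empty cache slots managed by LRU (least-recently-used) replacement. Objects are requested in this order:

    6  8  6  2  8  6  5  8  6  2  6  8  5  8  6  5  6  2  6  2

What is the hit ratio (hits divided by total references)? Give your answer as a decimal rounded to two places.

6 → fault, frames [6]
8 → fault, frames [6, 8]
6 → hit
2 → fault, frames [8, 6, 2]
8 → hit
6 → hit
5 → fault, evict 2, frames [8, 6, 5]
8 → hit
6 → hit
2 → fault, evict 5, frames [8, 6, 2]
6 → hit
8 → hit
5 → fault, evict 2, frames [6, 8, 5]
8 → hit
6 → hit
5 → hit
6 → hit
2 → fault, evict 8, frames [5, 6, 2]
6 → hit
2 → hit
Hits: 13 of 20 references → 13/20 = 0.6500.

0.65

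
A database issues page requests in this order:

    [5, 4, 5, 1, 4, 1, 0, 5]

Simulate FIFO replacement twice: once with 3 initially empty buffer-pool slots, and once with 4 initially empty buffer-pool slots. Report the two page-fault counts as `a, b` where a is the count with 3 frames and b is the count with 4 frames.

5, 4

3 frames: F F . F . . F F → 5 faults.
4 frames: F F . F . . F . → 4 faults.
4 < 5: adding a frame reduced faults, as is typical.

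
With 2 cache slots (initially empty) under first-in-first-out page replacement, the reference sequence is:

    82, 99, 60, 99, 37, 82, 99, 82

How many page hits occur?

2

82 -> miss, frames [82]
99 -> miss, frames [82, 99]
60 -> miss, evict 82, frames [99, 60]
99 -> hit
37 -> miss, evict 99, frames [60, 37]
82 -> miss, evict 60, frames [37, 82]
99 -> miss, evict 37, frames [82, 99]
82 -> hit
Hits: 2.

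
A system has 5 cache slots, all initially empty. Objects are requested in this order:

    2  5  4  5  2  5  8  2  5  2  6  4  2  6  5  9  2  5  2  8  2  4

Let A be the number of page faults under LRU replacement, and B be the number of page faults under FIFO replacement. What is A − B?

-1

Under LRU: F F F . . . F . . . F . . . . F . . . F . F → 8 faults.
Under FIFO: F F F . . . F . . . F . . . . F F F . . . F → 9 faults.
A − B = 8 − 9 = -1.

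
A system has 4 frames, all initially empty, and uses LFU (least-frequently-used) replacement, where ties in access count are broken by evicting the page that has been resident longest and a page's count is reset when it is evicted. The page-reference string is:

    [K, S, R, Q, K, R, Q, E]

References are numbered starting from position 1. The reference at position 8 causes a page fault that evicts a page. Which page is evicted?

S

pos 1: K -> miss, frames {K}
pos 2: S -> miss, frames {K,S}
pos 3: R -> miss, frames {K,S,R}
pos 4: Q -> miss, frames {K,S,R,Q}
pos 5: K -> hit
pos 6: R -> hit
pos 7: Q -> hit
pos 8: E -> miss, evict S, frames {K,R,Q,E}
At position 8, page S is evicted.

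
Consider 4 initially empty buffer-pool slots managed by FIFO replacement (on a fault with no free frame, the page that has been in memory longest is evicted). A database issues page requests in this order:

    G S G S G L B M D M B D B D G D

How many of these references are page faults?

G: fault, frames [G]
S: fault, frames [G, S]
G: hit
S: hit
G: hit
L: fault, frames [G, S, L]
B: fault, frames [G, S, L, B]
M: fault, evict G, frames [S, L, B, M]
D: fault, evict S, frames [L, B, M, D]
M: hit
B: hit
D: hit
B: hit
D: hit
G: fault, evict L, frames [B, M, D, G]
D: hit
Page faults: 7.

7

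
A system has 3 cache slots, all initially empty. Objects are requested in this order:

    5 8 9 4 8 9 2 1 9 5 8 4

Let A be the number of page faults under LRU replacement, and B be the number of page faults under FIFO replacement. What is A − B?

-1

Under LRU: F F F F . . F F . F F F → 9 faults.
Under FIFO: F F F F . . F F F F F F → 10 faults.
A − B = 9 − 10 = -1.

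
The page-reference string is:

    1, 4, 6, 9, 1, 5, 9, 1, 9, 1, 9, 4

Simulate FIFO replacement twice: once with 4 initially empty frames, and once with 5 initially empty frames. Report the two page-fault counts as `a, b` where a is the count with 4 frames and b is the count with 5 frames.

4 frames: F F F F . F . F . . . F → 7 faults.
5 frames: F F F F . F . . . . . . → 5 faults.
5 < 7: adding a frame reduced faults, as is typical.

7, 5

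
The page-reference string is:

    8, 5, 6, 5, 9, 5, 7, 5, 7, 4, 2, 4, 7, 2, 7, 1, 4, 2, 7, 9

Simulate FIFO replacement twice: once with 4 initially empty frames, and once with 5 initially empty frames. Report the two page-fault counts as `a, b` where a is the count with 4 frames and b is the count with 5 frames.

4 frames: F F F . F . F . . F F . . . . F . . . F → 9 faults.
5 frames: F F F . F . F . . F F . . . . F . . . . → 8 faults.
8 < 9: adding a frame reduced faults, as is typical.

9, 8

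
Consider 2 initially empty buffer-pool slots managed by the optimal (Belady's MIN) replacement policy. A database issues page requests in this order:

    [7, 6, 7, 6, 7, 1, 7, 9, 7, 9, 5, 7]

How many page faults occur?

7 -> miss, frames {7}
6 -> miss, frames {7,6}
7 -> hit
6 -> hit
7 -> hit
1 -> miss, evict 6, frames {7,1}
7 -> hit
9 -> miss, evict 1, frames {7,9}
7 -> hit
9 -> hit
5 -> miss, evict 9, frames {7,5}
7 -> hit
Page faults: 5.

5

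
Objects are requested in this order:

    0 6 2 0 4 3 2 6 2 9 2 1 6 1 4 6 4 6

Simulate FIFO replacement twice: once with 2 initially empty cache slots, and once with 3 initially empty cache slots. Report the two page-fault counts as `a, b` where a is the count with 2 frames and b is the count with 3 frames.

2 frames: F F F F F F F F . F F F F . F . . . → 13 faults.
3 frames: F F F . F F . F F F . F F . F . . . → 11 faults.
11 < 13: adding a frame reduced faults, as is typical.

13, 11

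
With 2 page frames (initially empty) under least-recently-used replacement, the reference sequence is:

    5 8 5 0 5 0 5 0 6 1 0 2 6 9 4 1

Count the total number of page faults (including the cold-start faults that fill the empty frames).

11

5: fault, frames [5]
8: fault, frames [5, 8]
5: hit
0: fault, evict 8, frames [5, 0]
5: hit
0: hit
5: hit
0: hit
6: fault, evict 5, frames [0, 6]
1: fault, evict 0, frames [6, 1]
0: fault, evict 6, frames [1, 0]
2: fault, evict 1, frames [0, 2]
6: fault, evict 0, frames [2, 6]
9: fault, evict 2, frames [6, 9]
4: fault, evict 6, frames [9, 4]
1: fault, evict 9, frames [4, 1]
Page faults: 11.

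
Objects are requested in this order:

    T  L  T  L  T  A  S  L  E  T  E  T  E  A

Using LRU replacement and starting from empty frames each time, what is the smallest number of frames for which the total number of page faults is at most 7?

4

f=1: 14 faults
f=2: 8 faults
f=3: 8 faults
f=4: 7 faults
f=5: 5 faults
Smallest f with faults ≤ 7 is 4.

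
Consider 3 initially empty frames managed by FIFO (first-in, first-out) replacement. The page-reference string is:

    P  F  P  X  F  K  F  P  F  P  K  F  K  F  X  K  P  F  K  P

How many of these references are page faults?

10

P -> miss, frames (P)
F -> miss, frames (P F)
P -> hit
X -> miss, frames (P F X)
F -> hit
K -> miss, evict P, frames (F X K)
F -> hit
P -> miss, evict F, frames (X K P)
F -> miss, evict X, frames (K P F)
P -> hit
K -> hit
F -> hit
K -> hit
F -> hit
X -> miss, evict K, frames (P F X)
K -> miss, evict P, frames (F X K)
P -> miss, evict F, frames (X K P)
F -> miss, evict X, frames (K P F)
K -> hit
P -> hit
Page faults: 10.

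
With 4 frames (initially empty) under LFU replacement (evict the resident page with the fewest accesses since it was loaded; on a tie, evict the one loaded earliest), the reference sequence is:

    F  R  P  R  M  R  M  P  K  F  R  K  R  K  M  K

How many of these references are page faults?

7

F: fault, frames (F)
R: fault, frames (F R)
P: fault, frames (F R P)
R: hit
M: fault, frames (F R P M)
R: hit
M: hit
P: hit
K: fault, evict F, frames (R P M K)
F: fault, evict K, frames (R P M F)
R: hit
K: fault, evict F, frames (R P M K)
R: hit
K: hit
M: hit
K: hit
Page faults: 7.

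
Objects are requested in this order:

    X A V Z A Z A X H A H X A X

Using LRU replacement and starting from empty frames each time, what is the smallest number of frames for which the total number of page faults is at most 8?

3

f=1: 14 faults
f=2: 10 faults
f=3: 6 faults
f=4: 5 faults
f=5: 5 faults
Smallest f with faults ≤ 8 is 3.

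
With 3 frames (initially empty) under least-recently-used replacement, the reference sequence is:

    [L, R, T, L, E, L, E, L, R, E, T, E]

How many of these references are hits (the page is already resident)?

L → fault, frames {L}
R → fault, frames {L,R}
T → fault, frames {L,R,T}
L → hit
E → fault, evict R, frames {T,L,E}
L → hit
E → hit
L → hit
R → fault, evict T, frames {E,L,R}
E → hit
T → fault, evict L, frames {R,E,T}
E → hit
Hits: 6.

6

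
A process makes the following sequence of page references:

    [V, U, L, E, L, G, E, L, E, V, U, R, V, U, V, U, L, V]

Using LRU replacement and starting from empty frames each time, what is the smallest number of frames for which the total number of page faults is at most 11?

f=1: 18 faults
f=2: 14 faults
f=3: 9 faults
f=4: 9 faults
f=5: 6 faults
f=6: 6 faults
Smallest f with faults ≤ 11 is 3.

3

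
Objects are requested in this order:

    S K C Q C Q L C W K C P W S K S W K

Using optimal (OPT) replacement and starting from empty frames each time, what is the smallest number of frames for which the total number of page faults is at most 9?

3

f=1: 18 faults
f=2: 11 faults
f=3: 8 faults
f=4: 7 faults
f=5: 7 faults
f=6: 7 faults
f=7: 7 faults
Smallest f with faults ≤ 9 is 3.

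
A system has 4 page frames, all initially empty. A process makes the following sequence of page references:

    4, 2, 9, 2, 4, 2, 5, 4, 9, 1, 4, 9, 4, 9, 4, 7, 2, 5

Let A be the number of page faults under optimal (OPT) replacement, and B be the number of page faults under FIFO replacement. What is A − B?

-2

Under OPT: F F F . . . F . . F . . . . . F . F → 7 faults.
Under FIFO: F F F . . . F . . F F . . . . F F F → 9 faults.
A − B = 7 − 9 = -2.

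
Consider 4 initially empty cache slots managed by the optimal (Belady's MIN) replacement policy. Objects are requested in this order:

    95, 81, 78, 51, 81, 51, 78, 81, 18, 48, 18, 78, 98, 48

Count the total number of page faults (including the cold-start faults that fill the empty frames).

7

95: fault, frames [95]
81: fault, frames [95, 81]
78: fault, frames [95, 81, 78]
51: fault, frames [95, 81, 78, 51]
81: hit
51: hit
78: hit
81: hit
18: fault, evict 51, frames [95, 81, 78, 18]
48: fault, evict 81, frames [95, 78, 18, 48]
18: hit
78: hit
98: fault, evict 18, frames [95, 78, 48, 98]
48: hit
Page faults: 7.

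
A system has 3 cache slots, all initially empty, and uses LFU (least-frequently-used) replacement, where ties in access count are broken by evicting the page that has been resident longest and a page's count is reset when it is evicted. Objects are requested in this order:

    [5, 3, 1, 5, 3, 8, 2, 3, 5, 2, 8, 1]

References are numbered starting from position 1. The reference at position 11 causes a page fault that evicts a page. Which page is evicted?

2

pos 1: 5: miss, frames [5]
pos 2: 3: miss, frames [5, 3]
pos 3: 1: miss, frames [5, 3, 1]
pos 4: 5: hit
pos 5: 3: hit
pos 6: 8: miss, evict 1, frames [5, 3, 8]
pos 7: 2: miss, evict 8, frames [5, 3, 2]
pos 8: 3: hit
pos 9: 5: hit
pos 10: 2: hit
pos 11: 8: miss, evict 2, frames [5, 3, 8]
At position 11, page 2 is evicted.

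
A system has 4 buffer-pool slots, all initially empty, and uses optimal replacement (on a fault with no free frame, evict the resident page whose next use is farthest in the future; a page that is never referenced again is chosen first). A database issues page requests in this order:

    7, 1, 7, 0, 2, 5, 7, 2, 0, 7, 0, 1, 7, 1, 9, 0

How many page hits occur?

7: fault, frames {7}
1: fault, frames {7,1}
7: hit
0: fault, frames {7,1,0}
2: fault, frames {7,1,0,2}
5: fault, evict 1, frames {7,0,2,5}
7: hit
2: hit
0: hit
7: hit
0: hit
1: fault, evict 5, frames {7,0,2,1}
7: hit
1: hit
9: fault, evict 1, frames {7,0,2,9}
0: hit
Hits: 9.

9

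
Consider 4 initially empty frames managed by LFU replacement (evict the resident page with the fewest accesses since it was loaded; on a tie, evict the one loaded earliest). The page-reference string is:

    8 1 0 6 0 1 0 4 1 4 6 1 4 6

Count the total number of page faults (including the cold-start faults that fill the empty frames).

8 → fault, frames (8)
1 → fault, frames (8 1)
0 → fault, frames (8 1 0)
6 → fault, frames (8 1 0 6)
0 → hit
1 → hit
0 → hit
4 → fault, evict 8, frames (1 0 6 4)
1 → hit
4 → hit
6 → hit
1 → hit
4 → hit
6 → hit
Page faults: 5.

5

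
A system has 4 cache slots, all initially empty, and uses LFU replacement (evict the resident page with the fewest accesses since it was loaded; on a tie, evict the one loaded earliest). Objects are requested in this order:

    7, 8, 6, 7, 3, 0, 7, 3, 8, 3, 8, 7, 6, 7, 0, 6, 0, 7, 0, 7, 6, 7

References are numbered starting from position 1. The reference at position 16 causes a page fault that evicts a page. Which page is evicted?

0

pos 1: 7 → miss, frames {7}
pos 2: 8 → miss, frames {7,8}
pos 3: 6 → miss, frames {7,8,6}
pos 4: 7 → hit
pos 5: 3 → miss, frames {7,8,6,3}
pos 6: 0 → miss, evict 8, frames {7,6,3,0}
pos 7: 7 → hit
pos 8: 3 → hit
pos 9: 8 → miss, evict 6, frames {7,3,0,8}
pos 10: 3 → hit
pos 11: 8 → hit
pos 12: 7 → hit
pos 13: 6 → miss, evict 0, frames {7,3,8,6}
pos 14: 7 → hit
pos 15: 0 → miss, evict 6, frames {7,3,8,0}
pos 16: 6 → miss, evict 0, frames {7,3,8,6}
At position 16, page 0 is evicted.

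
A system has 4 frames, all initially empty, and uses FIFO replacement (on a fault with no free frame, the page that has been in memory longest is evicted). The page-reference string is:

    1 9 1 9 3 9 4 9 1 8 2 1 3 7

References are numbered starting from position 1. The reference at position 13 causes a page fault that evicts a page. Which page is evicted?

pos 1: 1 -> miss, frames [1]
pos 2: 9 -> miss, frames [1, 9]
pos 3: 1 -> hit
pos 4: 9 -> hit
pos 5: 3 -> miss, frames [1, 9, 3]
pos 6: 9 -> hit
pos 7: 4 -> miss, frames [1, 9, 3, 4]
pos 8: 9 -> hit
pos 9: 1 -> hit
pos 10: 8 -> miss, evict 1, frames [9, 3, 4, 8]
pos 11: 2 -> miss, evict 9, frames [3, 4, 8, 2]
pos 12: 1 -> miss, evict 3, frames [4, 8, 2, 1]
pos 13: 3 -> miss, evict 4, frames [8, 2, 1, 3]
At position 13, page 4 is evicted.

4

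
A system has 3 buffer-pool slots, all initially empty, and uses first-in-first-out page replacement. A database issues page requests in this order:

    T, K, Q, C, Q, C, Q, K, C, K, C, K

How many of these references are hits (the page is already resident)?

8

T -> fault, frames {T}
K -> fault, frames {T,K}
Q -> fault, frames {T,K,Q}
C -> fault, evict T, frames {K,Q,C}
Q -> hit
C -> hit
Q -> hit
K -> hit
C -> hit
K -> hit
C -> hit
K -> hit
Hits: 8.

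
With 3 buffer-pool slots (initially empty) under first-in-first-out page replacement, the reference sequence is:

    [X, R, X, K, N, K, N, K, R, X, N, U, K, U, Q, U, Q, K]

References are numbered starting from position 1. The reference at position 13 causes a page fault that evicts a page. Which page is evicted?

pos 1: X -> miss, frames (X)
pos 2: R -> miss, frames (X R)
pos 3: X -> hit
pos 4: K -> miss, frames (X R K)
pos 5: N -> miss, evict X, frames (R K N)
pos 6: K -> hit
pos 7: N -> hit
pos 8: K -> hit
pos 9: R -> hit
pos 10: X -> miss, evict R, frames (K N X)
pos 11: N -> hit
pos 12: U -> miss, evict K, frames (N X U)
pos 13: K -> miss, evict N, frames (X U K)
At position 13, page N is evicted.

N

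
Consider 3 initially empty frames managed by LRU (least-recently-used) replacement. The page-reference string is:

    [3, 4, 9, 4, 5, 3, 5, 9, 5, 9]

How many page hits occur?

4

3 -> miss, frames {3}
4 -> miss, frames {3,4}
9 -> miss, frames {3,4,9}
4 -> hit
5 -> miss, evict 3, frames {9,4,5}
3 -> miss, evict 9, frames {4,5,3}
5 -> hit
9 -> miss, evict 4, frames {3,5,9}
5 -> hit
9 -> hit
Hits: 4.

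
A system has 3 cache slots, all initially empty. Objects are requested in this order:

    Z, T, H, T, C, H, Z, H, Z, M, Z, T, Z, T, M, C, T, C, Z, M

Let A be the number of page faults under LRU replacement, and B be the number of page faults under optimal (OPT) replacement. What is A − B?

2

Under LRU: F F F . F . F . . F . F . . . F . . F F → 10 faults.
Under OPT: F F F . F . . . . F . F . . . F . . . F → 8 faults.
A − B = 10 − 8 = 2.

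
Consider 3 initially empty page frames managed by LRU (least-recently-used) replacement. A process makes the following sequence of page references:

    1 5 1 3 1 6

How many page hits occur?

1 -> miss, frames [1]
5 -> miss, frames [1, 5]
1 -> hit
3 -> miss, frames [5, 1, 3]
1 -> hit
6 -> miss, evict 5, frames [3, 1, 6]
Hits: 2.

2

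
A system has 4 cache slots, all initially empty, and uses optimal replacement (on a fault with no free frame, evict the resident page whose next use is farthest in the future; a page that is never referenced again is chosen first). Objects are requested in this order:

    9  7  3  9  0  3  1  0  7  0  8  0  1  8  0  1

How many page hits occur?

9 -> fault, frames (9)
7 -> fault, frames (9 7)
3 -> fault, frames (9 7 3)
9 -> hit
0 -> fault, frames (9 7 3 0)
3 -> hit
1 -> fault, evict 3, frames (9 7 0 1)
0 -> hit
7 -> hit
0 -> hit
8 -> fault, evict 7, frames (9 0 1 8)
0 -> hit
1 -> hit
8 -> hit
0 -> hit
1 -> hit
Hits: 10.

10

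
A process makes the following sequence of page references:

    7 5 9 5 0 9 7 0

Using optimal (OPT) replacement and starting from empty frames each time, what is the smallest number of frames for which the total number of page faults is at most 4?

f=1: 8 faults
f=2: 5 faults
f=3: 4 faults
f=4: 4 faults
Smallest f with faults ≤ 4 is 3.

3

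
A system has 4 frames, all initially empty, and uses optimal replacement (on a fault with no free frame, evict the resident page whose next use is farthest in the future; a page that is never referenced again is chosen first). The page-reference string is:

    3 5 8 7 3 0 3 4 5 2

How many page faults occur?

3: miss, frames {3}
5: miss, frames {3,5}
8: miss, frames {3,5,8}
7: miss, frames {3,5,8,7}
3: hit
0: miss, evict 7, frames {3,5,8,0}
3: hit
4: miss, evict 0, frames {3,5,8,4}
5: hit
2: miss, evict 4, frames {3,5,8,2}
Page faults: 7.

7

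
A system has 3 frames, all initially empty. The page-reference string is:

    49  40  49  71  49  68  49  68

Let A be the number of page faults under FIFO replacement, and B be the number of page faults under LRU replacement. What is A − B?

Under FIFO: F F . F . F F . → 5 faults.
Under LRU: F F . F . F . . → 4 faults.
A − B = 5 − 4 = 1.

1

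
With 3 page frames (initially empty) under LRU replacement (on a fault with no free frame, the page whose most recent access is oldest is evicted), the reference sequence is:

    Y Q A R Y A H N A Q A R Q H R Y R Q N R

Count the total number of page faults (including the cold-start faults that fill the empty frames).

Y → fault, frames (Y)
Q → fault, frames (Y Q)
A → fault, frames (Y Q A)
R → fault, evict Y, frames (Q A R)
Y → fault, evict Q, frames (A R Y)
A → hit
H → fault, evict R, frames (Y A H)
N → fault, evict Y, frames (A H N)
A → hit
Q → fault, evict H, frames (N A Q)
A → hit
R → fault, evict N, frames (Q A R)
Q → hit
H → fault, evict A, frames (R Q H)
R → hit
Y → fault, evict Q, frames (H R Y)
R → hit
Q → fault, evict H, frames (Y R Q)
N → fault, evict Y, frames (R Q N)
R → hit
Page faults: 13.

13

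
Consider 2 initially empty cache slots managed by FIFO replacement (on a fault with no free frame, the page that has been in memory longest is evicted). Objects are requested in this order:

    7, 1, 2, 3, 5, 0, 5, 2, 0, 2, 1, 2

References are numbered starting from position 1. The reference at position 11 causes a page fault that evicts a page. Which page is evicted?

pos 1: 7: miss, frames [7]
pos 2: 1: miss, frames [7, 1]
pos 3: 2: miss, evict 7, frames [1, 2]
pos 4: 3: miss, evict 1, frames [2, 3]
pos 5: 5: miss, evict 2, frames [3, 5]
pos 6: 0: miss, evict 3, frames [5, 0]
pos 7: 5: hit
pos 8: 2: miss, evict 5, frames [0, 2]
pos 9: 0: hit
pos 10: 2: hit
pos 11: 1: miss, evict 0, frames [2, 1]
At position 11, page 0 is evicted.

0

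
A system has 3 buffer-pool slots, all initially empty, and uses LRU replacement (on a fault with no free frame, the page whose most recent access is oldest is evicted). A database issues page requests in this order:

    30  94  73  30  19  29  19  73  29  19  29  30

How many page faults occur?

30 → miss, frames [30]
94 → miss, frames [30, 94]
73 → miss, frames [30, 94, 73]
30 → hit
19 → miss, evict 94, frames [73, 30, 19]
29 → miss, evict 73, frames [30, 19, 29]
19 → hit
73 → miss, evict 30, frames [29, 19, 73]
29 → hit
19 → hit
29 → hit
30 → miss, evict 73, frames [19, 29, 30]
Page faults: 7.

7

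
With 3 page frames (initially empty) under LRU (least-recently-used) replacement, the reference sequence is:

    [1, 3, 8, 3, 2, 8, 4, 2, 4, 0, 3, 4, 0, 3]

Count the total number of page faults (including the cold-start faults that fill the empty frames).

7

1 → miss, frames [1]
3 → miss, frames [1, 3]
8 → miss, frames [1, 3, 8]
3 → hit
2 → miss, evict 1, frames [8, 3, 2]
8 → hit
4 → miss, evict 3, frames [2, 8, 4]
2 → hit
4 → hit
0 → miss, evict 8, frames [2, 4, 0]
3 → miss, evict 2, frames [4, 0, 3]
4 → hit
0 → hit
3 → hit
Page faults: 7.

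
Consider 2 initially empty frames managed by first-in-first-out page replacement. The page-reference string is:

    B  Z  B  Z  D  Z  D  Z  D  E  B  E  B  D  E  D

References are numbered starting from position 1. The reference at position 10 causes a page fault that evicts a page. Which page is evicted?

pos 1: B → fault, frames {B}
pos 2: Z → fault, frames {B,Z}
pos 3: B → hit
pos 4: Z → hit
pos 5: D → fault, evict B, frames {Z,D}
pos 6: Z → hit
pos 7: D → hit
pos 8: Z → hit
pos 9: D → hit
pos 10: E → fault, evict Z, frames {D,E}
At position 10, page Z is evicted.

Z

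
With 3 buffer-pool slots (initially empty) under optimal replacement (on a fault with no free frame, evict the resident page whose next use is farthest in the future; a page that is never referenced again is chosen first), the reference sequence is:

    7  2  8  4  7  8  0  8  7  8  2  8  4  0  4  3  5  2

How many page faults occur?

7 → miss, frames [7]
2 → miss, frames [7, 2]
8 → miss, frames [7, 2, 8]
4 → miss, evict 2, frames [7, 8, 4]
7 → hit
8 → hit
0 → miss, evict 4, frames [7, 8, 0]
8 → hit
7 → hit
8 → hit
2 → miss, evict 7, frames [8, 0, 2]
8 → hit
4 → miss, evict 8, frames [0, 2, 4]
0 → hit
4 → hit
3 → miss, evict 4, frames [0, 2, 3]
5 → miss, evict 3, frames [0, 2, 5]
2 → hit
Page faults: 9.

9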